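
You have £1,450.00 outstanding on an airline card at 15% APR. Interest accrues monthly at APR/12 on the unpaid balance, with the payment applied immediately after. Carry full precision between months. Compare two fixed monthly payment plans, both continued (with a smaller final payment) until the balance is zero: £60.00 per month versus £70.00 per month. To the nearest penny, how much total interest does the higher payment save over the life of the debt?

Monthly rate r = 15%/12 = 1.25% = 0.0125.
At £60.00/mo: n = ⌈−ln(1 − rB₀/P)/ln(1+r)⌉ = 29 payments (last £57.13); total interest = total paid − £1,450.00 = £287.13.
At £70.00/mo: 25 payments (last £8.60); total interest £238.60.
Interest saved = £287.13 − £238.60 = £48.53.

£48.53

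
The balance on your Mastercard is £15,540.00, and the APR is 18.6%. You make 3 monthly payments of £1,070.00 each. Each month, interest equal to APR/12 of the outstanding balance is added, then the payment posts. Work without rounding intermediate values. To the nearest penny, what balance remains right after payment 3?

Monthly rate r = 18.6%/12 = 1.55% = 0.0155.
Each month: B ← B·(1+r) − £1,070.00.
Month 1: interest £240.87; balance after payment £14,710.87.
Month 2: interest £228.02; balance after payment £13,868.89.
Month 3: interest £214.97; balance after payment £13,013.86.

£13,013.86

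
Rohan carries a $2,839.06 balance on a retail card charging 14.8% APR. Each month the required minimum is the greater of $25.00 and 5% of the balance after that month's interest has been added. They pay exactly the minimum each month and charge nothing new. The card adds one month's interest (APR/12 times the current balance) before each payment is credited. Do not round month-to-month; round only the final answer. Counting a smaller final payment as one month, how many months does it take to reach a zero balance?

Monthly rate r = 14.8%/12 = 1.23333% = 0.0123333.
While 5% of the post-interest balance exceeds $25.00, each month B ← (B·(1+r))·(1 − 0.05), i.e. B shrinks by the factor (1+r)·0.95 = 0.96172.
This holds for months 1–45. Entering month 46 the balance is $490.11; 5% of the post-interest balance is now below $25.00, so the flat $25.00 minimum applies from here.
From month 46 a fixed $25.00 at rate r clears $490.11 in 23 more payments. Total: 45 + 23 = 68 months.

68 months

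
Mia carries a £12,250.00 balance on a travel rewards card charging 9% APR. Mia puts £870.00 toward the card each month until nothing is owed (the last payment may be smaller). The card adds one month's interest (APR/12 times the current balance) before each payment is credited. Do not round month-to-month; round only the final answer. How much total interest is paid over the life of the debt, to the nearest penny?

Monthly rate r = 9%/12 = 0.75% = 0.0075.
Payoff takes n = ⌈−ln(1 − rB₀/P)/ln(1+r)⌉ = ⌈14.937⌉ = 15 payments; the last is £814.98.
Total paid = 14·£870.00 + £814.98 = £12,994.98.
Total interest = total paid − principal = £12,994.98 − £12,250.00 = £744.98.

£744.98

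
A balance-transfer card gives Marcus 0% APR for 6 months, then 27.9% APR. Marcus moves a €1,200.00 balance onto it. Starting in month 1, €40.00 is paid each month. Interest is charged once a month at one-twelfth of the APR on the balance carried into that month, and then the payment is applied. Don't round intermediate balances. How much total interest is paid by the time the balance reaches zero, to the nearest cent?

€461.02

Promo months 1–6 at r₀ = 0%/12 = 0; months 7+ at r₁ = 27.9%/12 = 0.02325.
After month 6 (no interest yet): B = €1,200.00 − 6·€40.00 = €960.00.
Then at r₁ with €40.00/mo: n₂ = −ln(1 − r₁·B/P)/ln(1+r₁) ≈ 35.52 → 36 more payments.
Total paid = 41·€40.00 + €21.02 = €1,661.02; interest = €1,661.02 − €1,200.00 = €461.02.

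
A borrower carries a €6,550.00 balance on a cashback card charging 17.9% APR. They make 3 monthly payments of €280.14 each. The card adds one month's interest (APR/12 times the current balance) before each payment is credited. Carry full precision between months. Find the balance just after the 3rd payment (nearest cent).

€5,994.49

Monthly rate r = 17.9%/12 = 1.49167% = 0.0149167.
Each month: B ← B·(1+r) − €280.14.
Month 1: interest €97.70; balance after payment €6,367.56.
Month 2: interest €94.98; balance after payment €6,182.41.
Month 3: interest €92.22; balance after payment €5,994.49.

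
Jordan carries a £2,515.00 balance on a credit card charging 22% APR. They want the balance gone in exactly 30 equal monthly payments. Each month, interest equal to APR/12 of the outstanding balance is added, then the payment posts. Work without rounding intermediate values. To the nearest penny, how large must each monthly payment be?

Monthly rate r = 22%/12 = 1.83333% = 0.0183333.
Level-payment amortization: P = B₀·r / (1 − (1+r)^(−n)) = 2515.00·0.0183333 / (1 − 1.01833^(−30)).
Denominator 1 − (1+r)^(−30) = 0.420169302.
P = 46.1083 / 0.420169302 ≈ 109.74.

£109.74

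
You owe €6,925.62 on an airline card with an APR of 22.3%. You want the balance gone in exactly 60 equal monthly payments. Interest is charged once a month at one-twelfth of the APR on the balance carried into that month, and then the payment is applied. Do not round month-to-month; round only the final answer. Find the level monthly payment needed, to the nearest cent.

€192.46

Monthly rate r = 22.3%/12 = 1.85833% = 0.0185833.
Level-payment amortization: P = B₀·r / (1 − (1+r)^(−n)) = 6925.62·0.0185833 / (1 − 1.01858^(−60)).
Denominator 1 − (1+r)^(−60) = 0.668711731.
P = 128.701 / 0.668711731 ≈ 192.46.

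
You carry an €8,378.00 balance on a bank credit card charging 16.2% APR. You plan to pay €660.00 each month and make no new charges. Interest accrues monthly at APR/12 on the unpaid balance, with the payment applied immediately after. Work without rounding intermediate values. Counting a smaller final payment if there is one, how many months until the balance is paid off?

Monthly rate r = 16.2%/12 = 1.35% = 0.0135.
Recurrence: B ← B·(1+r) − €660.00.
Month 1: interest €113.10; balance after payment €7,831.10.
Month 2: interest €105.72; balance after payment €7,276.82.
Closed form: n = −ln(1 − rB₀/P)/ln(1+r) = −ln(0.82863)/ln(1.0135) ≈ 14.018, so the balance reaches zero during payment 15.

15 payments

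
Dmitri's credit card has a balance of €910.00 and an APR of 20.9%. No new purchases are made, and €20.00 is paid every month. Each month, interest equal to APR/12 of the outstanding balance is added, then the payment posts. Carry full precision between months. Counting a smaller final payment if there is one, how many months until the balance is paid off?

Monthly rate r = 20.9%/12 = 1.74167% = 0.0174167.
Recurrence: B ← B·(1+r) − €20.00.
Month 1: interest €15.85; balance after payment €905.85.
Month 2: interest €15.78; balance after payment €901.63.
Closed form: n = −ln(1 − rB₀/P)/ln(1+r) = −ln(0.20754)/ln(1.01742) ≈ 91.067, so the balance reaches zero during payment 92.

92 payments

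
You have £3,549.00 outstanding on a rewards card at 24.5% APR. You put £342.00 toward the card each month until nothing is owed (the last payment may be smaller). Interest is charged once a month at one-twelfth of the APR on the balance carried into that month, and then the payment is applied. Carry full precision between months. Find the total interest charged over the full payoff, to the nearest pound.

Monthly rate r = 24.5%/12 = 2.04167% = 0.0204167.
Payoff takes n = ⌈−ln(1 − rB₀/P)/ln(1+r)⌉ = ⌈11.780⌉ = 12 payments; the last is £267.41.
Total paid = 11·£342.00 + £267.41 = £4,029.41.
Total interest = total paid − principal = £4,029.41 − £3,549.00 = £480.41.

£480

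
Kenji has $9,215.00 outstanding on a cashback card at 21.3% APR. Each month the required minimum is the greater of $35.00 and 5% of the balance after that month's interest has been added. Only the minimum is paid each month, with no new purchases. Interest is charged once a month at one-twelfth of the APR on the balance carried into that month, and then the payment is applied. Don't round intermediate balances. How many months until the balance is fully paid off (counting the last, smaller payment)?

102 months

Monthly rate r = 21.3%/12 = 1.775% = 0.01775.
While 5% of the post-interest balance exceeds $35.00, each month B ← (B·(1+r))·(1 − 0.05), i.e. B shrinks by the factor (1+r)·0.95 = 0.96686.
This holds for months 1–78. Entering month 79 the balance is $665.19; 5% of the post-interest balance is now below $35.00, so the flat $35.00 minimum applies from here.
From month 79 a fixed $35.00 at rate r clears $665.19 in 24 more payments. Total: 78 + 24 = 102 months.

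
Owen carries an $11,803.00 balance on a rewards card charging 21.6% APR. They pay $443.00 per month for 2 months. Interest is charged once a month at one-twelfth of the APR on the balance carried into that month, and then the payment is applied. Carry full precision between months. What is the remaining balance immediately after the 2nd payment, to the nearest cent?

Monthly rate r = 21.6%/12 = 1.8% = 0.018.
Each month: B ← B·(1+r) − $443.00.
Month 1: interest $212.45; balance after payment $11,572.45.
Month 2: interest $208.30; balance after payment $11,337.76.

$11,337.76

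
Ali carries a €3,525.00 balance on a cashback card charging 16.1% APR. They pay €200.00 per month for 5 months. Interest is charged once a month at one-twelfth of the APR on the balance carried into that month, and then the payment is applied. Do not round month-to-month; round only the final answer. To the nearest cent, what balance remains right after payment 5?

€2,740.70

Monthly rate r = 16.1%/12 = 1.34167% = 0.0134167.
Each month: B ← B·(1+r) − €200.00.
Month 1: interest €47.29; balance after payment €3,372.29.
Month 2: interest €45.24; balance after payment €3,217.54.
Month 3: interest €43.17; balance after payment €3,060.71.
Month 4: interest €41.06; balance after payment €2,901.77.
Month 5: interest €38.93; balance after payment €2,740.70.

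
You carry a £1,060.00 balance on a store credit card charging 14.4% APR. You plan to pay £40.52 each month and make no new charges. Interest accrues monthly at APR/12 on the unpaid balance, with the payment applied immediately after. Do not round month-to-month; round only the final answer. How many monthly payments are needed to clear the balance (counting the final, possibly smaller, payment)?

Monthly rate r = 14.4%/12 = 1.2% = 0.012.
Recurrence: B ← B·(1+r) − £40.52.
Month 1: interest £12.72; balance after payment £1,032.20.
Month 2: interest £12.39; balance after payment £1,004.07.
Closed form: n = −ln(1 − rB₀/P)/ln(1+r) = −ln(0.68608)/ln(1.012) ≈ 31.585, so the balance reaches zero during payment 32.

32 months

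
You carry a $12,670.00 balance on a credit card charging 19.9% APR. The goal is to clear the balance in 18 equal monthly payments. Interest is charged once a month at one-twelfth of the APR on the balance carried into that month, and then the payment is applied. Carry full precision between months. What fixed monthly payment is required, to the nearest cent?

Monthly rate r = 19.9%/12 = 1.65833% = 0.0165833.
Level-payment amortization: P = B₀·r / (1 − (1+r)^(−n)) = 12670.00·0.0165833 / (1 − 1.01658^(−18)).
Denominator 1 − (1+r)^(−18) = 0.256251222.
P = 210.111 / 0.256251222 ≈ 819.94.

$819.94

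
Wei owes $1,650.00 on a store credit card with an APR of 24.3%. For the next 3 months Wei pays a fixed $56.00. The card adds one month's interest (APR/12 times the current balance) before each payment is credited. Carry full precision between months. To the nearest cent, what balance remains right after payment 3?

Monthly rate r = 24.3%/12 = 2.025% = 0.02025.
Each month: B ← B·(1+r) − $56.00.
Month 1: interest $33.41; balance after payment $1,627.41.
Month 2: interest $32.96; balance after payment $1,604.37.
Month 3: interest $32.49; balance after payment $1,580.86.

$1,580.86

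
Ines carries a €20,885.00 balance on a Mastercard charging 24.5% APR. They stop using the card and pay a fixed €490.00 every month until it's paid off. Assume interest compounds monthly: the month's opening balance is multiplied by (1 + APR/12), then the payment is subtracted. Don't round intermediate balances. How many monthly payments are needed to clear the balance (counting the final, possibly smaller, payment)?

102 payments

Monthly rate r = 24.5%/12 = 2.04167% = 0.0204167.
Recurrence: B ← B·(1+r) − €490.00.
Month 1: interest €426.40; balance after payment €20,821.40.
Month 2: interest €425.10; balance after payment €20,756.51.
Closed form: n = −ln(1 − rB₀/P)/ln(1+r) = −ln(0.12979)/ln(1.02042) ≈ 101.025, so the balance reaches zero during payment 102.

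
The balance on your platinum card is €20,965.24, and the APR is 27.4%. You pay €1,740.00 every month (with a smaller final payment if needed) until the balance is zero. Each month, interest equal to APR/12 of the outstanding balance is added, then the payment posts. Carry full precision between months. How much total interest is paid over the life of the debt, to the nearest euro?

€3,836

Monthly rate r = 27.4%/12 = 2.28333% = 0.0228333.
Payoff takes n = ⌈−ln(1 − rB₀/P)/ln(1+r)⌉ = ⌈14.251⌉ = 15 payments; the last is €441.11.
Total paid = 14·€1,740.00 + €441.11 = €24,801.11.
Total interest = total paid − principal = €24,801.11 − €20,965.24 = €3,835.87.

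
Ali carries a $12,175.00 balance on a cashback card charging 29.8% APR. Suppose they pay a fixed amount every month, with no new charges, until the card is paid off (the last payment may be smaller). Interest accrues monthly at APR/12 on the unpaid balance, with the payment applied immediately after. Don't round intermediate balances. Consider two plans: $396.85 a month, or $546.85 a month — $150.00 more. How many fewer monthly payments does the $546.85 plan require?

26 fewer payments

Monthly rate r = 29.8%/12 = 2.48333% = 0.0248333.
At $396.85/mo: n = ⌈−ln(1 − rB₀/P)/ln(1+r)⌉ = 59 payments (last $198.18); total interest = total paid − $12,175.00 = $11,040.48.
At $546.85/mo: 33 payments (last $446.48); total interest $5,770.68.
Payments saved = 59 − 33 = 26.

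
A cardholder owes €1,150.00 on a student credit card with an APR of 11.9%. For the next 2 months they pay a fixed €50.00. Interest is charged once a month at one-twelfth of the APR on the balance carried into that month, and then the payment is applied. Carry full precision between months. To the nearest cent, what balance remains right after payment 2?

€1,072.43

Monthly rate r = 11.9%/12 = 0.991667% = 0.00991667.
Each month: B ← B·(1+r) − €50.00.
Month 1: interest €11.40; balance after payment €1,111.40.
Month 2: interest €11.02; balance after payment €1,072.43.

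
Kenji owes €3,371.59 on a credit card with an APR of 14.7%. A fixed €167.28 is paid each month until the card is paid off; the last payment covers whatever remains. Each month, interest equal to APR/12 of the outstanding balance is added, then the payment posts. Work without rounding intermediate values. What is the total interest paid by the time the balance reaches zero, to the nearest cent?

Monthly rate r = 14.7%/12 = 1.225% = 0.01225.
Payoff takes n = ⌈−ln(1 − rB₀/P)/ln(1+r)⌉ = ⌈23.289⌉ = 24 payments; the last is €48.62.
Total paid = 23·€167.28 + €48.62 = €3,896.06.
Total interest = total paid − principal = €3,896.06 − €3,371.59 = €524.47.

€524.47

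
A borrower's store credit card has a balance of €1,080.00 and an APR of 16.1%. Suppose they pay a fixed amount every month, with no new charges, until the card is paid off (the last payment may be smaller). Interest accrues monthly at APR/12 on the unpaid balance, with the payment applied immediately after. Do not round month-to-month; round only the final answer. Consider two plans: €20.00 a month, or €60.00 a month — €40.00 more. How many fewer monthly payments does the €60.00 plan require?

Monthly rate r = 16.1%/12 = 1.34167% = 0.0134167.
At €20.00/mo: n = ⌈−ln(1 − rB₀/P)/ln(1+r)⌉ = 97 payments (last €14.63); total interest = total paid − €1,080.00 = €854.63.
At €60.00/mo: 21 payments (last €44.48); total interest €164.48.
Payments saved = 97 − 21 = 76.

76 fewer payments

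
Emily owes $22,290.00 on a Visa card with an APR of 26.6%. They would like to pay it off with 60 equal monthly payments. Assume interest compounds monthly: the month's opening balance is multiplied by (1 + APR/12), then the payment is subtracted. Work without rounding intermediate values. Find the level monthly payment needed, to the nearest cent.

Monthly rate r = 26.6%/12 = 2.21667% = 0.0221667.
Level-payment amortization: P = B₀·r / (1 − (1+r)^(−n)) = 22290.00·0.0221667 / (1 − 1.02217^(−60)).
Denominator 1 − (1+r)^(−60) = 0.731652754.
P = 494.095 / 0.731652754 ≈ 675.31.

$675.31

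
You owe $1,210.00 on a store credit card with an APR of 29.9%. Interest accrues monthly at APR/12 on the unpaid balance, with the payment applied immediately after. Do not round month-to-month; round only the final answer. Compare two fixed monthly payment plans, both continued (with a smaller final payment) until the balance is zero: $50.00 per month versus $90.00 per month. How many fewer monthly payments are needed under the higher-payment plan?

Monthly rate r = 29.9%/12 = 2.49167% = 0.0249167.
At $50.00/mo: n = ⌈−ln(1 − rB₀/P)/ln(1+r)⌉ = 38 payments (last $26.89); total interest = total paid − $1,210.00 = $666.89.
At $90.00/mo: 17 payments (last $52.10); total interest $282.10.
Payments saved = 38 − 17 = 21.

21 fewer payments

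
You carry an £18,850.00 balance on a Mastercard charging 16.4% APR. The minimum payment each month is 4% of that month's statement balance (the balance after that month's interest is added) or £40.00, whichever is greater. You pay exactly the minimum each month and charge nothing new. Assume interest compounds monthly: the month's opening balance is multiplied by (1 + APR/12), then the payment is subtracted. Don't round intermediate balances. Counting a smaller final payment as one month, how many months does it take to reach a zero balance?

139 months

Monthly rate r = 16.4%/12 = 1.36667% = 0.0136667.
While 4% of the post-interest balance exceeds £40.00, each month B ← (B·(1+r))·(1 − 0.04), i.e. B shrinks by the factor (1+r)·0.96 = 0.97312.
This holds for months 1–109. Entering month 110 the balance is £967.05; 4% of the post-interest balance is now below £40.00, so the flat £40.00 minimum applies from here.
From month 110 a fixed £40.00 at rate r clears £967.05 in 30 more payments. Total: 109 + 30 = 139 months.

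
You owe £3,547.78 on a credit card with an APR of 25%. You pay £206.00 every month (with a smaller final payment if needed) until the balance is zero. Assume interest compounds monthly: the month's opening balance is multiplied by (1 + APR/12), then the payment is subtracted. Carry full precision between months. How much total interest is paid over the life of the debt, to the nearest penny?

Monthly rate r = 25%/12 = 2.08333% = 0.0208333.
Payoff takes n = ⌈−ln(1 − rB₀/P)/ln(1+r)⌉ = ⌈21.553⌉ = 22 payments; the last is £114.45.
Total paid = 21·£206.00 + £114.45 = £4,440.45.
Total interest = total paid − principal = £4,440.45 − £3,547.78 = £892.67.

£892.67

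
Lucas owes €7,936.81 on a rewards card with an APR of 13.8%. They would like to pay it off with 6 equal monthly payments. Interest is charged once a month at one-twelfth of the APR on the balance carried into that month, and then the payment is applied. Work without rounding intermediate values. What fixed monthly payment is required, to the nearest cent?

€1,376.55

Monthly rate r = 13.8%/12 = 1.15% = 0.0115.
Level-payment amortization: P = B₀·r / (1 − (1+r)^(−n)) = 7936.81·0.0115 / (1 − 1.0115^(−6)).
Denominator 1 − (1+r)^(−6) = 0.0663057649.
P = 91.2733 / 0.0663057649 ≈ 1376.55.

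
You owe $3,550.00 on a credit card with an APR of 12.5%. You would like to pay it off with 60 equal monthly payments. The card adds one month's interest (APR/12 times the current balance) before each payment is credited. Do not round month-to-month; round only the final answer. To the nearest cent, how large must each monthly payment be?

$79.87

Monthly rate r = 12.5%/12 = 1.04167% = 0.0104167.
Level-payment amortization: P = B₀·r / (1 − (1+r)^(−n)) = 3550.00·0.0104167 / (1 − 1.01042^(−60)).
Denominator 1 − (1+r)^(−60) = 0.46300539.
P = 36.9792 / 0.46300539 ≈ 79.87.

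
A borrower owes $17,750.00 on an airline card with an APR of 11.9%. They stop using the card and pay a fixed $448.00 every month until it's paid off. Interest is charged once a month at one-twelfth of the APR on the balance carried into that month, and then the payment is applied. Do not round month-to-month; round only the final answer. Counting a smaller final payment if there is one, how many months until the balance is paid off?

Monthly rate r = 11.9%/12 = 0.991667% = 0.00991667.
Recurrence: B ← B·(1+r) − $448.00.
Month 1: interest $176.02; balance after payment $17,478.02.
Month 2: interest $173.32; balance after payment $17,203.34.
Closed form: n = −ln(1 − rB₀/P)/ln(1+r) = −ln(0.6071)/ln(1.00992) ≈ 50.575, so the balance reaches zero during payment 51.

51 months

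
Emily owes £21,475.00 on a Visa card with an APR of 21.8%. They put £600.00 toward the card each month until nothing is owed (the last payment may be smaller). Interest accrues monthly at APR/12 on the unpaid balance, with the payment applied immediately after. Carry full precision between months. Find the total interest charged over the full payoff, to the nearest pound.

Monthly rate r = 21.8%/12 = 1.81667% = 0.0181667.
Payoff takes n = ⌈−ln(1 − rB₀/P)/ln(1+r)⌉ = ⌈58.346⌉ = 59 payments; the last is £208.75.
Total paid = 58·£600.00 + £208.75 = £35,008.75.
Total interest = total paid − principal = £35,008.75 − £21,475.00 = £13,533.75.

£13,534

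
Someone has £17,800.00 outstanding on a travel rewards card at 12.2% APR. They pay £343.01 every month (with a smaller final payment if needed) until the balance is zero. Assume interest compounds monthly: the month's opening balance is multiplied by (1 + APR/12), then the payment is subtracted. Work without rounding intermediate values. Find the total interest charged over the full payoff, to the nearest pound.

Monthly rate r = 12.2%/12 = 1.01667% = 0.0101667.
Payoff takes n = ⌈−ln(1 − rB₀/P)/ln(1+r)⌉ = ⌈74.135⌉ = 75 payments; the last is £46.36.
Total paid = 74·£343.01 + £46.36 = £25,429.10.
Total interest = total paid − principal = £25,429.10 − £17,800.00 = £7,629.10.

£7,629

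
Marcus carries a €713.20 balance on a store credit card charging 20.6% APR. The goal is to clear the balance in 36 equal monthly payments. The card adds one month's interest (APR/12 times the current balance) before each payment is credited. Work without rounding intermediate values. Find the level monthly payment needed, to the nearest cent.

Monthly rate r = 20.6%/12 = 1.71667% = 0.0171667.
Level-payment amortization: P = B₀·r / (1 − (1+r)^(−n)) = 713.20·0.0171667 / (1 − 1.01717^(−36)).
Denominator 1 − (1+r)^(−36) = 0.458144239.
P = 12.2433 / 0.458144239 ≈ 26.72.

€26.72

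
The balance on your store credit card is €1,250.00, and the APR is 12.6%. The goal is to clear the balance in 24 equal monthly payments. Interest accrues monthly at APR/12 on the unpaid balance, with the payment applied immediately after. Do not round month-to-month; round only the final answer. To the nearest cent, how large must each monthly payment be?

Monthly rate r = 12.6%/12 = 1.05% = 0.0105.
Level-payment amortization: P = B₀·r / (1 − (1+r)^(−n)) = 1250.00·0.0105 / (1 − 1.0105^(−24)).
Denominator 1 − (1+r)^(−24) = 0.221733438.
P = 13.125 / 0.221733438 ≈ 59.19.

€59.19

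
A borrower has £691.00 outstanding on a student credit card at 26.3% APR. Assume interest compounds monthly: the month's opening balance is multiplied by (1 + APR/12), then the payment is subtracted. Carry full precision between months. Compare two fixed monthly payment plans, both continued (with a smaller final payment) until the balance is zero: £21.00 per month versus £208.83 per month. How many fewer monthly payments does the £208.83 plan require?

Monthly rate r = 26.3%/12 = 2.19167% = 0.0219167.
At £21.00/mo: n = ⌈−ln(1 − rB₀/P)/ln(1+r)⌉ = 59 payments (last £19.09); total interest = total paid − £691.00 = £546.09.
At £208.83/mo: 4 payments (last £99.24); total interest £34.73.
Payments saved = 59 − 4 = 55.

55 fewer payments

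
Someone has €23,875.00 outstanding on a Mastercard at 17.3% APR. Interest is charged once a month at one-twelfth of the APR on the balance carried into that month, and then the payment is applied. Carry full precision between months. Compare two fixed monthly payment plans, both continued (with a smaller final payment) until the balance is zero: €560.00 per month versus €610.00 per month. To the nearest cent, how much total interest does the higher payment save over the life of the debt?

€1,906.01

Monthly rate r = 17.3%/12 = 1.44167% = 0.0144167.
At €560.00/mo: n = ⌈−ln(1 − rB₀/P)/ln(1+r)⌉ = 67 payments (last €347.91); total interest = total paid − €23,875.00 = €13,432.91.
At €610.00/mo: 59 payments (last €21.90); total interest €11,526.90.
Interest saved = €13,432.91 − €11,526.90 = €1,906.01.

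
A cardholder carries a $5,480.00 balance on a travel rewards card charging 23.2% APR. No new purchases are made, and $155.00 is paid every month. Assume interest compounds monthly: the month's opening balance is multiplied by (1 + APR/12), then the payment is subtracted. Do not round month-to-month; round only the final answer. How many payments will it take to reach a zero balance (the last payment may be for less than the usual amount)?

61 payments

Monthly rate r = 23.2%/12 = 1.93333% = 0.0193333.
Recurrence: B ← B·(1+r) − $155.00.
Month 1: interest $105.95; balance after payment $5,430.95.
Month 2: interest $105.00; balance after payment $5,380.94.
Closed form: n = −ln(1 − rB₀/P)/ln(1+r) = −ln(0.31647)/ln(1.01933) ≈ 60.083, so the balance reaches zero during payment 61.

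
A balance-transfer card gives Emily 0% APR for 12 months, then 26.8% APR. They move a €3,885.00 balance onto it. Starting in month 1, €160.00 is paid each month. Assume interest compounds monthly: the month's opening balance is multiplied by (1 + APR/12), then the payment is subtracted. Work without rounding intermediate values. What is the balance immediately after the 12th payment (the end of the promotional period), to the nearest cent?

Promo months 1–12 at r₀ = 0%/12 = 0; months 13+ at r₁ = 26.8%/12 = 0.0223333.
After month 12 (no interest yet): B = €3,885.00 − 12·€160.00 = €1,965.00.

€1,965.00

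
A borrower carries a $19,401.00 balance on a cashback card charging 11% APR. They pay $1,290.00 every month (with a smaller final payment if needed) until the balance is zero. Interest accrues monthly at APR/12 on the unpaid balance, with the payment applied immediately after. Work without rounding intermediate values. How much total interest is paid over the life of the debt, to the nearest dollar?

$1,571

Monthly rate r = 11%/12 = 0.916667% = 0.00916667.
Payoff takes n = ⌈−ln(1 − rB₀/P)/ln(1+r)⌉ = ⌈16.257⌉ = 17 payments; the last is $332.20.
Total paid = 16·$1,290.00 + $332.20 = $20,972.20.
Total interest = total paid − principal = $20,972.20 − $19,401.00 = $1,571.20.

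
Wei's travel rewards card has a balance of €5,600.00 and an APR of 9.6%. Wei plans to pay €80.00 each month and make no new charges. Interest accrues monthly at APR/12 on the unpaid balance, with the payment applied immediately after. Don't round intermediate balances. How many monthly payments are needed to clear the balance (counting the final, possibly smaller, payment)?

Monthly rate r = 9.6%/12 = 0.8% = 0.008.
Recurrence: B ← B·(1+r) − €80.00.
Month 1: interest €44.80; balance after payment €5,564.80.
Month 2: interest €44.52; balance after payment €5,529.32.
Closed form: n = −ln(1 − rB₀/P)/ln(1+r) = −ln(0.44)/ln(1.008) ≈ 103.033, so the balance reaches zero during payment 104.

104 months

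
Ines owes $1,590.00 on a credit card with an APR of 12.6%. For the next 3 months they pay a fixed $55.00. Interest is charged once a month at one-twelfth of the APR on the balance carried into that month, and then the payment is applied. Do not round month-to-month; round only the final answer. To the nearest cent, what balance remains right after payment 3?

Monthly rate r = 12.6%/12 = 1.05% = 0.0105.
Each month: B ← B·(1+r) − $55.00.
Month 1: interest $16.69; balance after payment $1,551.69.
Month 2: interest $16.29; balance after payment $1,512.99.
Month 3: interest $15.89; balance after payment $1,473.87.

$1,473.87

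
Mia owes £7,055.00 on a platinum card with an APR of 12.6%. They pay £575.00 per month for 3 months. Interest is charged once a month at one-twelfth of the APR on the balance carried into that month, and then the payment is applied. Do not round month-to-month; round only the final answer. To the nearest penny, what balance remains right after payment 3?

Monthly rate r = 12.6%/12 = 1.05% = 0.0105.
Each month: B ← B·(1+r) − £575.00.
Month 1: interest £74.08; balance after payment £6,554.08.
Month 2: interest £68.82; balance after payment £6,047.90.
Month 3: interest £63.50; balance after payment £5,536.40.

£5,536.40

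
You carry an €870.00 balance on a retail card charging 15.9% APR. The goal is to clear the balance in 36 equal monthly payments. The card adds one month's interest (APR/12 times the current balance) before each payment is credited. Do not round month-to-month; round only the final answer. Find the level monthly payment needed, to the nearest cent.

€30.54

Monthly rate r = 15.9%/12 = 1.325% = 0.01325.
Level-payment amortization: P = B₀·r / (1 − (1+r)^(−n)) = 870.00·0.01325 / (1 − 1.01325^(−36)).
Denominator 1 − (1+r)^(−36) = 0.377410269.
P = 11.5275 / 0.377410269 ≈ 30.54.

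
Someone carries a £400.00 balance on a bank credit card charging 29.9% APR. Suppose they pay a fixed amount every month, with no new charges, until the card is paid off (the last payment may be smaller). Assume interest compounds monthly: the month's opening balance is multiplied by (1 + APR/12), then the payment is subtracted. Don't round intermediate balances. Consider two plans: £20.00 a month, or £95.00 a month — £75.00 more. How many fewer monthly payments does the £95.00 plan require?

24 fewer payments

Monthly rate r = 29.9%/12 = 2.49167% = 0.0249167.
At £20.00/mo: n = ⌈−ln(1 − rB₀/P)/ln(1+r)⌉ = 29 payments (last £0.58); total interest = total paid − £400.00 = £160.58.
At £95.00/mo: 5 payments (last £48.11); total interest £28.11.
Payments saved = 29 − 5 = 24.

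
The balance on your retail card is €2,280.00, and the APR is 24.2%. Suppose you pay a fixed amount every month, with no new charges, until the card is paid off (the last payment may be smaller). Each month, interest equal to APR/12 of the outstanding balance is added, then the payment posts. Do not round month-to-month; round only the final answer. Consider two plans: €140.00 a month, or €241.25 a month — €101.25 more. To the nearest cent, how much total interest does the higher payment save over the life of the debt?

Monthly rate r = 24.2%/12 = 2.01667% = 0.0201667.
At €140.00/mo: n = ⌈−ln(1 − rB₀/P)/ln(1+r)⌉ = 20 payments (last €131.77); total interest = total paid − €2,280.00 = €511.77.
At €241.25/mo: 11 payments (last €143.05); total interest €275.55.
Interest saved = €511.77 − €275.55 = €236.22.

€236.22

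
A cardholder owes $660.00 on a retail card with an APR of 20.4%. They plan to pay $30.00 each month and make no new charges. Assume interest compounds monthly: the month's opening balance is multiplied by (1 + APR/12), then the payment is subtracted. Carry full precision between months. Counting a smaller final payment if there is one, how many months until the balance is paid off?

28 payments

Monthly rate r = 20.4%/12 = 1.7% = 0.017.
Recurrence: B ← B·(1+r) − $30.00.
Month 1: interest $11.22; balance after payment $641.22.
Month 2: interest $10.90; balance after payment $622.12.
Closed form: n = −ln(1 − rB₀/P)/ln(1+r) = −ln(0.626)/ln(1.017) ≈ 27.787, so the balance reaches zero during payment 28.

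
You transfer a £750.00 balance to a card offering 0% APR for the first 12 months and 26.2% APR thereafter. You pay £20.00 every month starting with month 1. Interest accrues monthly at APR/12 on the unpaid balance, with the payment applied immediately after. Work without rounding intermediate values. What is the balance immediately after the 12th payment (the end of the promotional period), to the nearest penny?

£510.00

Promo months 1–12 at r₀ = 0%/12 = 0; months 13+ at r₁ = 26.2%/12 = 0.0218333.
After month 12 (no interest yet): B = £750.00 − 12·£20.00 = £510.00.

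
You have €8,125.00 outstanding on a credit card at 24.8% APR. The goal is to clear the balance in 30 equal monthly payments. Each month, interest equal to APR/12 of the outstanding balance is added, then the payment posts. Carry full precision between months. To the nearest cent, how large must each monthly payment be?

€366.11

Monthly rate r = 24.8%/12 = 2.06667% = 0.0206667.
Level-payment amortization: P = B₀·r / (1 − (1+r)^(−n)) = 8125.00·0.0206667 / (1 − 1.02067^(−30)).
Denominator 1 − (1+r)^(−30) = 0.458645127.
P = 167.917 / 0.458645127 ≈ 366.11.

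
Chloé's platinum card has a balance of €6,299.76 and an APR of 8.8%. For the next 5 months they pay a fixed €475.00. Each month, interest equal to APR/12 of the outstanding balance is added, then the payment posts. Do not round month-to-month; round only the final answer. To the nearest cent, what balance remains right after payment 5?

Monthly rate r = 8.8%/12 = 0.733333% = 0.00733333.
Each month: B ← B·(1+r) − €475.00.
Month 1: interest €46.20; balance after payment €5,870.96.
Month 2: interest €43.05; balance after payment €5,439.01.
Month 3: interest €39.89; balance after payment €5,003.90.
Month 4: interest €36.70; balance after payment €4,565.59.
Month 5: interest €33.48; balance after payment €4,124.07.

€4,124.07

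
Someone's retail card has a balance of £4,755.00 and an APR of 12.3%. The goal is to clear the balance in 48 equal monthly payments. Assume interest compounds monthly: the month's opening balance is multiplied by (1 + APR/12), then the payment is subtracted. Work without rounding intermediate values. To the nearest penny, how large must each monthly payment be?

Monthly rate r = 12.3%/12 = 1.025% = 0.01025.
Level-payment amortization: P = B₀·r / (1 − (1+r)^(−n)) = 4755.00·0.01025 / (1 − 1.01025^(−48)).
Denominator 1 − (1+r)^(−48) = 0.387064518.
P = 48.7388 / 0.387064518 ≈ 125.92.

£125.92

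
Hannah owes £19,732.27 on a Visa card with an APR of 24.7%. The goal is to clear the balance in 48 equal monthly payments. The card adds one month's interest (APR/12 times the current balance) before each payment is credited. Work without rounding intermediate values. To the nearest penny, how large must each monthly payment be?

£650.97

Monthly rate r = 24.7%/12 = 2.05833% = 0.0205833.
Level-payment amortization: P = B₀·r / (1 − (1+r)^(−n)) = 19732.27·0.0205833 / (1 − 1.02058^(−48)).
Denominator 1 − (1+r)^(−48) = 0.623925961.
P = 406.156 / 0.623925961 ≈ 650.97.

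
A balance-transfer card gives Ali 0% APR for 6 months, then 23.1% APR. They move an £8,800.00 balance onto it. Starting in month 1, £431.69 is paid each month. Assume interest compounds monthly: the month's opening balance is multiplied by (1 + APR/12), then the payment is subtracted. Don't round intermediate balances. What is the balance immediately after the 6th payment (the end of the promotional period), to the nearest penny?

£6,209.86

Promo months 1–6 at r₀ = 0%/12 = 0; months 7+ at r₁ = 23.1%/12 = 0.01925.
After month 6 (no interest yet): B = £8,800.00 − 6·£431.69 = £6,209.86.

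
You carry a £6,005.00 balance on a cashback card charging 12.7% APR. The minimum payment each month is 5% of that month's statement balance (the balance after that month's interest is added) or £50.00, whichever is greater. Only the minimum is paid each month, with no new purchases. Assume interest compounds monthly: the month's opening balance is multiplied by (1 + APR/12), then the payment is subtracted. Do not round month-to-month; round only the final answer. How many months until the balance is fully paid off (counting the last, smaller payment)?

67 months

Monthly rate r = 12.7%/12 = 1.05833% = 0.0105833.
While 5% of the post-interest balance exceeds £50.00, each month B ← (B·(1+r))·(1 − 0.05), i.e. B shrinks by the factor (1+r)·0.95 = 0.96005.
This holds for months 1–45. Entering month 46 the balance is £959.01; 5% of the post-interest balance is now below £50.00, so the flat £50.00 minimum applies from here.
From month 46 a fixed £50.00 at rate r clears £959.01 in 22 more payments. Total: 45 + 22 = 67 months.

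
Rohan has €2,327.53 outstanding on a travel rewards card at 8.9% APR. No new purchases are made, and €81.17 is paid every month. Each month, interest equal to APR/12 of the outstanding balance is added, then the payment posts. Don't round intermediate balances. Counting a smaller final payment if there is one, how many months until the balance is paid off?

33 months

Monthly rate r = 8.9%/12 = 0.741667% = 0.00741667.
Recurrence: B ← B·(1+r) − €81.17.
Month 1: interest €17.26; balance after payment €2,263.62.
Month 2: interest €16.79; balance after payment €2,199.24.
Closed form: n = −ln(1 − rB₀/P)/ln(1+r) = −ln(0.78733)/ln(1.00742) ≈ 32.359, so the balance reaches zero during payment 33.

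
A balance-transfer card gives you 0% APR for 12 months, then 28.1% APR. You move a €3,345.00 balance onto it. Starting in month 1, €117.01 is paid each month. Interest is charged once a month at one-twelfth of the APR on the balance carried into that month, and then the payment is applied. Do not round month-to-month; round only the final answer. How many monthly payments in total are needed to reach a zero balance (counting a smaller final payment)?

Promo months 1–12 at r₀ = 0%/12 = 0; months 13+ at r₁ = 28.1%/12 = 0.0234167.
After month 12 (no interest yet): B = €3,345.00 − 12·€117.01 = €1,940.88.
Then at r₁ with €117.01/mo: n₂ = −ln(1 − r₁·B/P)/ln(1+r₁) ≈ 21.24 → 22 more payments.

34 payments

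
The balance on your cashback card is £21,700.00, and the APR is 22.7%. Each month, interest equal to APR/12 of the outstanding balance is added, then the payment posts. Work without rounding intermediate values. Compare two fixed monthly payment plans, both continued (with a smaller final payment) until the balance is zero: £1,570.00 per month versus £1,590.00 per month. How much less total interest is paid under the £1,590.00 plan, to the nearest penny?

£54.74

Monthly rate r = 22.7%/12 = 1.89167% = 0.0189167.
At £1,570.00/mo: n = ⌈−ln(1 − rB₀/P)/ln(1+r)⌉ = 17 payments (last £273.55); total interest = total paid − £21,700.00 = £3,693.55.
At £1,590.00/mo: 16 payments (last £1,488.81); total interest £3,638.81.
Interest saved = £3,693.55 − £3,638.81 = £54.74.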